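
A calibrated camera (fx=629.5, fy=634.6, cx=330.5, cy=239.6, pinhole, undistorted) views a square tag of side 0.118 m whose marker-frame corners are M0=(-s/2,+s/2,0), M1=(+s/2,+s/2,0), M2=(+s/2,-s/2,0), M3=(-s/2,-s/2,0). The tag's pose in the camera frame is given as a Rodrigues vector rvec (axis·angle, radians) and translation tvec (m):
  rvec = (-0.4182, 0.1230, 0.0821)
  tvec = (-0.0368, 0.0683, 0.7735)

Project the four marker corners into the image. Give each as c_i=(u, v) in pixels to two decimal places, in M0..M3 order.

Intrinsics K: fx=629.5, fy=634.6, cx=330.5, cy=239.6
Marker side s = 0.118 m; corners in marker frame (Z=0):
  M0 = (-0.0590, +0.0590, 0)
  M1 = (+0.0590, +0.0590, 0)
  M2 = (+0.0590, -0.0590, 0)
  M3 = (-0.0590, -0.0590, 0)
rvec = (-0.4182, 0.1230, 0.0821), |rvec| = θ = 0.44358 rad = 25.415°
Rodrigues: sinθ=0.42917, 1−cosθ=0.09678; R = I + sinθ·[k]× + (1−cosθ)·[k]×²:
    [+0.98924 -0.10473 +0.10212]
    [+0.05413 +0.91066 +0.40959]
    [-0.13589 -0.39965 +0.90654]
t = (-0.0368, 0.0683, 0.7735) m
M0: Pc = R·M0+t = (-0.10134, +0.11884, +0.75794); u = 629.5·(-0.10134)/0.75794 + 330.5 = 246.3289, v = 634.6·(+0.11884)/0.75794 + 239.6 = 339.0974
M1: Pc = R·M1+t = (+0.01539, +0.12522, +0.74190); u = 629.5·(+0.01539)/0.74190 + 330.5 = 343.5550, v = 634.6·(+0.12522)/0.74190 + 239.6 = 346.7118
M2: Pc = R·M2+t = (+0.02774, +0.01776, +0.78906); u = 629.5·(+0.02774)/0.78906 + 330.5 = 352.6342, v = 634.6·(+0.01776)/0.78906 + 239.6 = 253.8872
M3: Pc = R·M3+t = (-0.08899, +0.01138, +0.80510); u = 629.5·(-0.08899)/0.80510 + 330.5 = 260.9224, v = 634.6·(+0.01138)/0.80510 + 239.6 = 248.5676

c0=(246.33, 339.10) c1=(343.55, 346.71) c2=(352.63, 253.89) c3=(260.92, 248.57)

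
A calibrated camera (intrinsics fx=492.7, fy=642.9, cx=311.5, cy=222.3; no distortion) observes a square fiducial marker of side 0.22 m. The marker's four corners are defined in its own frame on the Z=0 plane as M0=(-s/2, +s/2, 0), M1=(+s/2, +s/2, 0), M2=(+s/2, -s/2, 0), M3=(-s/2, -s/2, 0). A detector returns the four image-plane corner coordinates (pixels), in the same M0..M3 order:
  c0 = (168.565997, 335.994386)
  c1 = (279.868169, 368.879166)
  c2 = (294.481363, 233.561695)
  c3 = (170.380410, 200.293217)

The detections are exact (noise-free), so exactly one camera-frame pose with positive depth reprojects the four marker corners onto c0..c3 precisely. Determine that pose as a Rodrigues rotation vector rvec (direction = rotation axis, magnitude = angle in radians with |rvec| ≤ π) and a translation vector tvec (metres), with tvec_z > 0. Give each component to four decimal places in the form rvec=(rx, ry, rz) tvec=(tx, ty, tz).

rvec=(0.4371, 0.1370, 0.1757) tvec=(-0.1513, 0.0908, 0.8865)

Intrinsics K: fx=492.7, fy=642.9, cx=311.5, cy=222.3
Marker side s = 0.22 m; corners in marker frame (Z=0):
  M0 = (-0.1100, +0.1100, 0)
  M1 = (+0.1100, +0.1100, 0)
  M2 = (+0.1100, -0.1100, 0)
  M3 = (-0.1100, -0.1100, 0)
Detected image corners:
  c0 = (168.565997, 335.994386) px
  c1 = (279.868169, 368.879166) px
  c2 = (294.481363, 233.561695) px
  c3 = (170.380410, 200.293217) px
Planar DLT: solve 8×8 A·h = b for H (H[2,2]=1):
  H  [+509.25350 +74.16866 +227.41802]
  H  [+120.13353 +754.56599 +288.11801]
  H  [-0.10597 +0.48687 +1.00000]
B = K⁻¹H; ‖b₁‖=1.128049, ‖b₂‖=1.128049; λ = 2/(‖b₁‖+‖b₂‖) = 0.886486, sign → tz>0 ⇒ λ=+0.886486
r₁ = λ·B[:,0] = (+0.97566,+0.19813,-0.09394); r₂ = λ·B[:,1] = (-0.13943,+0.89122,+0.43161)
r₃ = r₁×r₂ = (+0.16924,-0.40801,+0.89716); SVD([r₁ r₂ r₃]) → R = UVᵀ:
  R  [+0.97566 -0.13943 +0.16924]
  R  [+0.19813 +0.89122 -0.40801]
  R  [-0.09394 +0.43161 +0.89716]
t = (-0.15128, +0.09076, +0.88649) m
tr R = 2.764041; θ = arccos((tr R − 1)/2) = 0.490664 rad = 28.113°
axis k = ((R−Rᵀ)₃₂, (R−Rᵀ)₁₃, (R−Rᵀ)₂₁) / (2 sinθ) = (+0.890908, +0.279260, +0.358185)
rvec = θ·k = (+0.437136, +0.137023, +0.175748)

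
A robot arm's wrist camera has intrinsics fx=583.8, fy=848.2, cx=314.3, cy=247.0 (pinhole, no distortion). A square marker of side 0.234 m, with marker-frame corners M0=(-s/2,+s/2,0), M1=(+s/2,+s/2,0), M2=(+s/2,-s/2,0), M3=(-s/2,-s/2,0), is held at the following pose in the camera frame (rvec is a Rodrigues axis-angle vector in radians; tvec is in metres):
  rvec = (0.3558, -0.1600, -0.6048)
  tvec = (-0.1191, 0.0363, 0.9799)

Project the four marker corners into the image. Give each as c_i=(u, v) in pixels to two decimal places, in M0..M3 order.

Intrinsics K: fx=583.8, fy=848.2, cx=314.3, cy=247.0
Marker side s = 0.234 m; corners in marker frame (Z=0):
  M0 = (-0.1170, +0.1170, 0)
  M1 = (+0.1170, +0.1170, 0)
  M2 = (+0.1170, -0.1170, 0)
  M3 = (-0.1170, -0.1170, 0)
rvec = (0.3558, -0.1600, -0.6048), |rvec| = θ = 0.71971 rad = 41.236°
Rodrigues: sinθ=0.65916, 1−cosθ=0.24800; R = I + sinθ·[k]× + (1−cosθ)·[k]×²:
    [+0.81261 +0.52667 -0.24957]
    [-0.58118 +0.76426 -0.27954]
    [+0.04351 +0.37220 +0.92713]
t = (-0.1191, 0.0363, 0.9799) m
M0: Pc = R·M0+t = (-0.15256, +0.19372, +1.01836); u = 583.8·(-0.15256)/1.01836 + 314.3 = 226.8436, v = 848.2·(+0.19372)/1.01836 + 247.0 = 408.3482
M1: Pc = R·M1+t = (+0.03760, +0.05772, +1.02854); u = 583.8·(+0.03760)/1.02854 + 314.3 = 335.6393, v = 848.2·(+0.05772)/1.02854 + 247.0 = 294.5996
M2: Pc = R·M2+t = (-0.08564, -0.12112, +0.94144); u = 583.8·(-0.08564)/0.94144 + 314.3 = 261.1908, v = 848.2·(-0.12112)/0.94144 + 247.0 = 137.8796
M3: Pc = R·M3+t = (-0.27580, +0.01488, +0.93126); u = 583.8·(-0.27580)/0.93126 + 314.3 = 141.4061, v = 848.2·(+0.01488)/0.93126 + 247.0 = 260.5529

c0=(226.84, 408.35) c1=(335.64, 294.60) c2=(261.19, 137.88) c3=(141.41, 260.55)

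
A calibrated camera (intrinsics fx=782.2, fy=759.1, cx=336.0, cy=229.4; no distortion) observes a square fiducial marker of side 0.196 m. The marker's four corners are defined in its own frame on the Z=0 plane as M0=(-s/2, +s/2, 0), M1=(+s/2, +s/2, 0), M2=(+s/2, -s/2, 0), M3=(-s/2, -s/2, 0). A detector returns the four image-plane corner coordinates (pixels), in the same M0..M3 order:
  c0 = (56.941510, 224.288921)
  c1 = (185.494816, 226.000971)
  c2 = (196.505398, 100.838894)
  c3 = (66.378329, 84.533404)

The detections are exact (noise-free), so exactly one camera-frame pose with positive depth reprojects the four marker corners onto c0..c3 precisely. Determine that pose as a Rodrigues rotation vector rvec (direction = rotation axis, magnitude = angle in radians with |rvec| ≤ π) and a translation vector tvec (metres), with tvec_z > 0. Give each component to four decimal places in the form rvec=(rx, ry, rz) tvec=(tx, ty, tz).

Intrinsics K: fx=782.2, fy=759.1, cx=336.0, cy=229.4
Marker side s = 0.196 m; corners in marker frame (Z=0):
  M0 = (-0.0980, +0.0980, 0)
  M1 = (+0.0980, +0.0980, 0)
  M2 = (+0.0980, -0.0980, 0)
  M3 = (-0.0980, -0.0980, 0)
Detected image corners:
  c0 = (56.941510, 224.288921) px
  c1 = (185.494816, 226.000971) px
  c2 = (196.505398, 100.838894) px
  c3 = (66.378329, 84.533404) px
Planar DLT: solve 8×8 A·h = b for H (H[2,2]=1):
  H  [+729.95827 -38.99639 +129.79374]
  H  [+133.75947 +690.62155 +159.84811]
  H  [+0.55490 +0.10594 +1.00000]
B = K⁻¹H; ‖b₁‖=0.889272, ‖b₂‖=0.889272; λ = 2/(‖b₁‖+‖b₂‖) = 1.124515, sign → tz>0 ⇒ λ=+1.124515
r₁ = λ·B[:,0] = (+0.78137,+0.00958,+0.62400); r₂ = λ·B[:,1] = (-0.10724,+0.98707,+0.11913)
r₃ = r₁×r₂ = (-0.61479,-0.16000,+0.77229); SVD([r₁ r₂ r₃]) → R = UVᵀ:
  R  [+0.78137 -0.10724 -0.61479]
  R  [+0.00958 +0.98707 -0.16000]
  R  [+0.62400 +0.11913 +0.77229]
t = (-0.29645, -0.10303, +1.12451) m
tr R = 2.540729; θ = arccos((tr R − 1)/2) = 0.691384 rad = 39.613°
axis k = ((R−Rᵀ)₃₂, (R−Rᵀ)₁₃, (R−Rᵀ)₂₁) / (2 sinθ) = (+0.218895, -0.971439, +0.091604)
rvec = θ·k = (+0.151340, -0.671637, +0.063333)

rvec=(0.1513, -0.6716, 0.0633) tvec=(-0.2964, -0.1030, 1.1245)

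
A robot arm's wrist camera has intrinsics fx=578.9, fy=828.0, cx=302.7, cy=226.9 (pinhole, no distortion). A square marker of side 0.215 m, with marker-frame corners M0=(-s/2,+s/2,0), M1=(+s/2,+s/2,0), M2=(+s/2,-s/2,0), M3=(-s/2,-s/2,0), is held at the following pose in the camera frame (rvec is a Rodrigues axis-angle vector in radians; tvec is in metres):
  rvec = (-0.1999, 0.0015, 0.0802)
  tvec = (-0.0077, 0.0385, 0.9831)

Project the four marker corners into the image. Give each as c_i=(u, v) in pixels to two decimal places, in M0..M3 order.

Intrinsics K: fx=578.9, fy=828.0, cx=302.7, cy=226.9
Marker side s = 0.215 m; corners in marker frame (Z=0):
  M0 = (-0.1075, +0.1075, 0)
  M1 = (+0.1075, +0.1075, 0)
  M2 = (+0.1075, -0.1075, 0)
  M3 = (-0.1075, -0.1075, 0)
rvec = (-0.1999, 0.0015, 0.0802), |rvec| = θ = 0.21539 rad = 12.341°
Rodrigues: sinθ=0.21373, 1−cosθ=0.02311; R = I + sinθ·[k]× + (1−cosθ)·[k]×²:
    [+0.99680 -0.07973 -0.00650]
    [+0.07943 +0.97689 +0.19842]
    [-0.00947 -0.19830 +0.98010]
t = (-0.0077, 0.0385, 0.9831) m
M0: Pc = R·M0+t = (-0.12343, +0.13498, +0.96280); u = 578.9·(-0.12343)/0.96280 + 302.7 = 228.4878, v = 828.0·(+0.13498)/0.96280 + 226.9 = 342.9790
M1: Pc = R·M1+t = (+0.09088, +0.15205, +0.96076); u = 578.9·(+0.09088)/0.96076 + 302.7 = 357.4616, v = 828.0·(+0.15205)/0.96076 + 226.9 = 357.9431
M2: Pc = R·M2+t = (+0.10803, -0.05798, +1.00340); u = 578.9·(+0.10803)/1.00340 + 302.7 = 365.0247, v = 828.0·(-0.05798)/1.00340 + 226.9 = 179.0575
M3: Pc = R·M3+t = (-0.10628, -0.07505, +1.00544); u = 578.9·(-0.10628)/1.00544 + 302.7 = 241.5046, v = 828.0·(-0.07505)/1.00544 + 226.9 = 165.0904

c0=(228.49, 342.98) c1=(357.46, 357.94) c2=(365.02, 179.06) c3=(241.50, 165.09)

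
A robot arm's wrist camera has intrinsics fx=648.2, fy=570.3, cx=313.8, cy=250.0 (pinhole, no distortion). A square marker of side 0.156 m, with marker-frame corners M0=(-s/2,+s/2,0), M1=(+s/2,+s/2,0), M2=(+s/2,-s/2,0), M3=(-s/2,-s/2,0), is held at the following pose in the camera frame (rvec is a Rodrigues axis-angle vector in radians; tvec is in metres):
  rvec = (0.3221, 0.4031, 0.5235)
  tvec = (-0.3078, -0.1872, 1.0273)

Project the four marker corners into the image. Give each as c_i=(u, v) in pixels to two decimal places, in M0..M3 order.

Intrinsics K: fx=648.2, fy=570.3, cx=313.8, cy=250.0
Marker side s = 0.156 m; corners in marker frame (Z=0):
  M0 = (-0.0780, +0.0780, 0)
  M1 = (+0.0780, +0.0780, 0)
  M2 = (+0.0780, -0.0780, 0)
  M3 = (-0.0780, -0.0780, 0)
rvec = (0.3221, 0.4031, 0.5235), |rvec| = θ = 0.73504 rad = 42.115°
Rodrigues: sinθ=0.67062, 1−cosθ=0.25820; R = I + sinθ·[k]× + (1−cosθ)·[k]×²:
    [+0.79138 -0.41557 +0.44835]
    [+0.53967 +0.81945 -0.19302]
    [-0.28719 +0.39471 +0.87277]
t = (-0.3078, -0.1872, 1.0273) m
M0: Pc = R·M0+t = (-0.40194, -0.16538, +1.08049); u = 648.2·(-0.40194)/1.08049 + 313.8 = 72.6694, v = 570.3·(-0.16538)/1.08049 + 250.0 = 162.7115
M1: Pc = R·M1+t = (-0.27849, -0.08119, +1.03569); u = 648.2·(-0.27849)/1.03569 + 313.8 = 139.5051, v = 570.3·(-0.08119)/1.03569 + 250.0 = 205.2935
M2: Pc = R·M2+t = (-0.21366, -0.20902, +0.97411); u = 648.2·(-0.21366)/0.97411 + 313.8 = 171.6263, v = 570.3·(-0.20902)/0.97411 + 250.0 = 127.6259
M3: Pc = R·M3+t = (-0.33711, -0.29321, +1.01891); u = 648.2·(-0.33711)/1.01891 + 313.8 = 99.3392, v = 570.3·(-0.29321)/1.01891 + 250.0 = 85.8855

c0=(72.67, 162.71) c1=(139.51, 205.29) c2=(171.63, 127.63) c3=(99.34, 85.89)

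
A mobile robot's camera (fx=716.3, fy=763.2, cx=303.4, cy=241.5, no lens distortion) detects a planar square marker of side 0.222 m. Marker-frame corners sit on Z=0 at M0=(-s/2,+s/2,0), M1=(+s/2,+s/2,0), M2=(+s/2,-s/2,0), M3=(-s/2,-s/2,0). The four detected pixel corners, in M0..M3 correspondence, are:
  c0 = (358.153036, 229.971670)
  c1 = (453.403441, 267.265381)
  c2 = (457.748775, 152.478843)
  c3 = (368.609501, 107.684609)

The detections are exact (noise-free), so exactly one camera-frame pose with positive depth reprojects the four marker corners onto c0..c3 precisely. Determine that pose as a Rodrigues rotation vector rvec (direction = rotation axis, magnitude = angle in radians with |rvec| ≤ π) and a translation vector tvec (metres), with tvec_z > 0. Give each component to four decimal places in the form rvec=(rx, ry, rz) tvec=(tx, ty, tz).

Intrinsics K: fx=716.3, fy=763.2, cx=303.4, cy=241.5
Marker side s = 0.222 m; corners in marker frame (Z=0):
  M0 = (-0.1110, +0.1110, 0)
  M1 = (+0.1110, +0.1110, 0)
  M2 = (+0.1110, -0.1110, 0)
  M3 = (-0.1110, -0.1110, 0)
Detected image corners:
  c0 = (358.153036, 229.971670) px
  c1 = (453.403441, 267.265381) px
  c2 = (457.748775, 152.478843) px
  c3 = (368.609501, 107.684609) px
Planar DLT: solve 8×8 A·h = b for H (H[2,2]=1):
  H  [+569.62737 -142.60044 +411.52255]
  H  [+256.94261 +482.44879 +188.44625]
  H  [+0.37791 -0.26824 +1.00000]
B = K⁻¹H; ‖b₁‖=0.770309, ‖b₂‖=0.770309; λ = 2/(‖b₁‖+‖b₂‖) = 1.298180, sign → tz>0 ⇒ λ=+1.298180
r₁ = λ·B[:,0] = (+0.82456,+0.28181,+0.49059); r₂ = λ·B[:,1] = (-0.11094,+0.93082,-0.34823)
r₃ = r₁×r₂ = (-0.55479,+0.23271,+0.79878); SVD([r₁ r₂ r₃]) → R = UVᵀ:
  R  [+0.82456 -0.11094 -0.55479]
  R  [+0.28181 +0.93082 +0.23271]
  R  [+0.49059 -0.34823 +0.79878]
t = (+0.19595, -0.09024, +1.29818) m
tr R = 2.554166; θ = arccos((tr R − 1)/2) = 0.680778 rad = 39.006°
axis k = ((R−Rᵀ)₃₂, (R−Rᵀ)₁₃, (R−Rᵀ)₂₁) / (2 sinθ) = (-0.461503, -0.830461, +0.312009)
rvec = θ·k = (-0.314181, -0.565360, +0.212409)

rvec=(-0.3142, -0.5654, 0.2124) tvec=(0.1960, -0.0902, 1.2982)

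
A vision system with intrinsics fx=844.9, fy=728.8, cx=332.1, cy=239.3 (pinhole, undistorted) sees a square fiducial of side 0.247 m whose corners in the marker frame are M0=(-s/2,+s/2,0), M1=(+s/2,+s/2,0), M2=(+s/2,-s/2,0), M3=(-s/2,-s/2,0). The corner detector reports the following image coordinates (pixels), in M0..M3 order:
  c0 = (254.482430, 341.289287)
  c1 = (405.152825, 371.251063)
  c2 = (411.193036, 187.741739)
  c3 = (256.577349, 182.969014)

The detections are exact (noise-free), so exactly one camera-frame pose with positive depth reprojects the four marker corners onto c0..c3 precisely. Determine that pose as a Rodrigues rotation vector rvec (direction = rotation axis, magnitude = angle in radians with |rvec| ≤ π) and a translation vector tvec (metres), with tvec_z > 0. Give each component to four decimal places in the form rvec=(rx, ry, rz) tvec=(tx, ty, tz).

Intrinsics K: fx=844.9, fy=728.8, cx=332.1, cy=239.3
Marker side s = 0.247 m; corners in marker frame (Z=0):
  M0 = (-0.1235, +0.1235, 0)
  M1 = (+0.1235, +0.1235, 0)
  M2 = (+0.1235, -0.1235, 0)
  M3 = (-0.1235, -0.1235, 0)
Detected image corners:
  c0 = (254.482430, 341.289287) px
  c1 = (405.152825, 371.251063) px
  c2 = (411.193036, 187.741739) px
  c3 = (256.577349, 182.969014) px
Planar DLT: solve 8×8 A·h = b for H (H[2,2]=1):
  H  [+416.91015 +13.49913 +326.12037]
  H  [-93.15157 +712.11628 +271.09730]
  H  [-0.60566 +0.08850 +1.00000]
B = K⁻¹H; ‖b₁‖=0.952356, ‖b₂‖=0.952356; λ = 2/(‖b₁‖+‖b₂‖) = 1.050027, sign → tz>0 ⇒ λ=+1.050027
r₁ = λ·B[:,0] = (+0.76810,+0.07461,-0.63596); r₂ = λ·B[:,1] = (-0.01975,+0.99548,+0.09293)
r₃ = r₁×r₂ = (+0.64002,-0.05882,+0.76610); SVD([r₁ r₂ r₃]) → R = UVᵀ:
  R  [+0.76810 -0.01975 +0.64002]
  R  [+0.07461 +0.99548 -0.05882]
  R  [-0.63596 +0.09293 +0.76610]
t = (-0.00743, +0.04581, +1.05003) m
tr R = 2.529683; θ = arccos((tr R − 1)/2) = 0.700001 rad = 40.107°
axis k = ((R−Rᵀ)₃₂, (R−Rᵀ)₁₃, (R−Rᵀ)₂₁) / (2 sinθ) = (+0.117777, +0.990336, +0.073235)
rvec = θ·k = (+0.082444, +0.693236, +0.051265)

rvec=(0.0824, 0.6932, 0.0513) tvec=(-0.0074, 0.0458, 1.0500)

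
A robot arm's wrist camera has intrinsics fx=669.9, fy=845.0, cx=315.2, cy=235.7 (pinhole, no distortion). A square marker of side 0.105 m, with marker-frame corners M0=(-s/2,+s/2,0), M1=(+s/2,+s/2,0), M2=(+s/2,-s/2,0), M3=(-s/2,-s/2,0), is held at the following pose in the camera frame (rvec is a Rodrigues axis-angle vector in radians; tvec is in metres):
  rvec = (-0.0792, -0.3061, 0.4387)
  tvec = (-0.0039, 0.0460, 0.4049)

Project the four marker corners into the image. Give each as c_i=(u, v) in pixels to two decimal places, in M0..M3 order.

c0=(192.14, 392.00) c1=(347.67, 473.57) c2=(413.44, 277.56) c3=(268.45, 184.83)

Intrinsics K: fx=669.9, fy=845.0, cx=315.2, cy=235.7
Marker side s = 0.105 m; corners in marker frame (Z=0):
  M0 = (-0.0525, +0.0525, 0)
  M1 = (+0.0525, +0.0525, 0)
  M2 = (+0.0525, -0.0525, 0)
  M3 = (-0.0525, -0.0525, 0)
rvec = (-0.0792, -0.3061, 0.4387), |rvec| = θ = 0.54077 rad = 30.984°
Rodrigues: sinθ=0.51479, 1−cosθ=0.14269; R = I + sinθ·[k]× + (1−cosθ)·[k]×²:
    [+0.86038 -0.40580 -0.30835]
    [+0.42946 +0.90303 +0.00987]
    [+0.27444 -0.14092 +0.95122]
t = (-0.0039, 0.0460, 0.4049) m
M0: Pc = R·M0+t = (-0.07037, +0.07086, +0.38309); u = 669.9·(-0.07037)/0.38309 + 315.2 = 192.1395, v = 845.0·(+0.07086)/0.38309 + 235.7 = 392.0038
M1: Pc = R·M1+t = (+0.01997, +0.11596, +0.41191); u = 669.9·(+0.01997)/0.41191 + 315.2 = 347.6699, v = 845.0·(+0.11596)/0.41191 + 235.7 = 473.5738
M2: Pc = R·M2+t = (+0.06257, +0.02114, +0.42671); u = 669.9·(+0.06257)/0.42671 + 315.2 = 413.4372, v = 845.0·(+0.02114)/0.42671 + 235.7 = 277.5579
M3: Pc = R·M3+t = (-0.02777, -0.02396, +0.39789); u = 669.9·(-0.02777)/0.39789 + 315.2 = 268.4536, v = 845.0·(-0.02396)/0.39789 + 235.7 = 184.8250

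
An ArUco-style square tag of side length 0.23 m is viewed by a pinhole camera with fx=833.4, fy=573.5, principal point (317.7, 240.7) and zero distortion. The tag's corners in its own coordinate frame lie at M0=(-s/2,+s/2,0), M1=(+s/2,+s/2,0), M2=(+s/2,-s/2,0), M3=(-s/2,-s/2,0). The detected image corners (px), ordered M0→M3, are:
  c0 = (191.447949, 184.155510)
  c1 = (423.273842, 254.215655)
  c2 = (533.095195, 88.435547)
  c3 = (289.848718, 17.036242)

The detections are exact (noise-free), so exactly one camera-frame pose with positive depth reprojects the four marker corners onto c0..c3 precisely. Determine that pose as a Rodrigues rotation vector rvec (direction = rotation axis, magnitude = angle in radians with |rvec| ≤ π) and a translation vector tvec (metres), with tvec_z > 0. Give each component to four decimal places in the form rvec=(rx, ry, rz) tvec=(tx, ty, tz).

rvec=(0.1315, 0.0622, 0.4117) tvec=(0.0355, -0.1330, 0.7399)

Intrinsics K: fx=833.4, fy=573.5, cx=317.7, cy=240.7
Marker side s = 0.23 m; corners in marker frame (Z=0):
  M0 = (-0.1150, +0.1150, 0)
  M1 = (+0.1150, +0.1150, 0)
  M2 = (+0.1150, -0.1150, 0)
  M3 = (-0.1150, -0.1150, 0)
Detected image corners:
  c0 = (191.447949, 184.155510) px
  c1 = (423.273842, 254.215655) px
  c2 = (533.095195, 88.435547) px
  c3 = (289.848718, 17.036242) px
Planar DLT: solve 8×8 A·h = b for H (H[2,2]=1):
  H  [+1015.91083 -384.54541 +357.66413]
  H  [+301.28549 +749.42577 +137.58640]
  H  [-0.04539 +0.18914 +1.00000]
B = K⁻¹H; ‖b₁‖=1.351616, ‖b₂‖=1.351616; λ = 2/(‖b₁‖+‖b₂‖) = 0.739855, sign → tz>0 ⇒ λ=+0.739855
r₁ = λ·B[:,0] = (+0.91468,+0.40277,-0.03358); r₂ = λ·B[:,1] = (-0.39473,+0.90808,+0.13994)
r₃ = r₁×r₂ = (+0.08686,-0.11474,+0.98959); SVD([r₁ r₂ r₃]) → R = UVᵀ:
  R  [+0.91468 -0.39473 +0.08686]
  R  [+0.40277 +0.90808 -0.11474]
  R  [-0.03358 +0.13994 +0.98959]
t = (+0.03548, -0.13302, +0.73986) m
tr R = 2.812351; θ = arccos((tr R − 1)/2) = 0.436645 rad = 25.018°
axis k = ((R−Rᵀ)₃₂, (R−Rᵀ)₁₃, (R−Rᵀ)₂₁) / (2 sinθ) = (+0.301114, +0.142405, +0.942895)
rvec = θ·k = (+0.131480, +0.062180, +0.411710)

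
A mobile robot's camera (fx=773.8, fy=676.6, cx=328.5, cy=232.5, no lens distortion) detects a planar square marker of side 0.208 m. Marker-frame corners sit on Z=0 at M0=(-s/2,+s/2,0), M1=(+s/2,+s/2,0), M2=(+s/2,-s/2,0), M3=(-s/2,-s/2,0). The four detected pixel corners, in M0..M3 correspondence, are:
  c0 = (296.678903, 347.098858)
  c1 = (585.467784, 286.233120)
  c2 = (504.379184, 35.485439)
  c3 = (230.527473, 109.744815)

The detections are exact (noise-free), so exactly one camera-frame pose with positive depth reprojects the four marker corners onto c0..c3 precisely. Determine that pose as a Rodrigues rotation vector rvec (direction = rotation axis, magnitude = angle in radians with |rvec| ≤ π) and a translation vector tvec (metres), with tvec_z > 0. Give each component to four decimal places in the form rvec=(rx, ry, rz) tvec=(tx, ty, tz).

Intrinsics K: fx=773.8, fy=676.6, cx=328.5, cy=232.5
Marker side s = 0.208 m; corners in marker frame (Z=0):
  M0 = (-0.1040, +0.1040, 0)
  M1 = (+0.1040, +0.1040, 0)
  M2 = (+0.1040, -0.1040, 0)
  M3 = (-0.1040, -0.1040, 0)
Detected image corners:
  c0 = (296.678903, 347.098858) px
  c1 = (585.467784, 286.233120) px
  c2 = (504.379184, 35.485439) px
  c3 = (230.527473, 109.744815) px
Planar DLT: solve 8×8 A·h = b for H (H[2,2]=1):
  H  [+1225.75513 +282.57943 +399.03561]
  H  [-386.11372 +1138.47873 +193.53275]
  H  [-0.31192 -0.17364 +1.00000]
B = K⁻¹H; ‖b₁‖=1.805118, ‖b₂‖=1.805118; λ = 2/(‖b₁‖+‖b₂‖) = 0.553980, sign → tz>0 ⇒ λ=+0.553980
r₁ = λ·B[:,0] = (+0.95090,-0.25676,-0.17280); r₂ = λ·B[:,1] = (+0.24314,+0.96521,-0.09620)
r₃ = r₁×r₂ = (+0.19148,+0.04946,+0.98025); SVD([r₁ r₂ r₃]) → R = UVᵀ:
  R  [+0.95090 +0.24314 +0.19148]
  R  [-0.25676 +0.96521 +0.04946]
  R  [-0.17280 -0.09620 +0.98025]
t = (+0.05050, -0.03191, +0.55398) m
tr R = 2.896360; θ = arccos((tr R − 1)/2) = 0.323339 rad = 18.526°
axis k = ((R−Rᵀ)₃₂, (R−Rᵀ)₁₃, (R−Rᵀ)₂₁) / (2 sinθ) = (-0.229207, +0.573251, -0.786669)
rvec = θ·k = (-0.074112, +0.185354, -0.254360)

rvec=(-0.0741, 0.1854, -0.2544) tvec=(0.0505, -0.0319, 0.5540)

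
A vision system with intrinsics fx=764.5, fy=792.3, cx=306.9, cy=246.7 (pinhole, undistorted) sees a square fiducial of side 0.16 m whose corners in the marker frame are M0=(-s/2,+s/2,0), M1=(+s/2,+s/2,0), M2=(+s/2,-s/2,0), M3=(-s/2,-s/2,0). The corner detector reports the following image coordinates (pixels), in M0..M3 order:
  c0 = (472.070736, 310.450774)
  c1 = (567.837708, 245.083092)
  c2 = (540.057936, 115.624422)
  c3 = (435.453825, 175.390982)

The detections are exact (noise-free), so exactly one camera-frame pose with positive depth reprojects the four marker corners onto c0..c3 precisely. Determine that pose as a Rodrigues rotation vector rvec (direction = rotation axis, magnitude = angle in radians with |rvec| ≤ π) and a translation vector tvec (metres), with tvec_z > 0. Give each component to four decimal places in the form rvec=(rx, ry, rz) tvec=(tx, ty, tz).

rvec=(0.2742, -0.4849, -0.4114) tvec=(0.2246, -0.0370, 0.8614)

Intrinsics K: fx=764.5, fy=792.3, cx=306.9, cy=246.7
Marker side s = 0.16 m; corners in marker frame (Z=0):
  M0 = (-0.0800, +0.0800, 0)
  M1 = (+0.0800, +0.0800, 0)
  M2 = (+0.0800, -0.0800, 0)
  M3 = (-0.0800, -0.0800, 0)
Detected image corners:
  c0 = (472.070736, 310.450774) px
  c1 = (567.837708, 245.083092) px
  c2 = (540.057936, 115.624422) px
  c3 = (435.453825, 175.390982) px
Planar DLT: solve 8×8 A·h = b for H (H[2,2]=1):
  H  [+855.09149 +404.14323 +506.20421]
  H  [-295.07600 +911.63160 +212.63678]
  H  [+0.45614 +0.40470 +1.00000]
B = K⁻¹H; ‖b₁‖=1.160894, ‖b₂‖=1.160894; λ = 2/(‖b₁‖+‖b₂‖) = 0.861405, sign → tz>0 ⇒ λ=+0.861405
r₁ = λ·B[:,0] = (+0.80575,-0.44316,+0.39292); r₂ = λ·B[:,1] = (+0.31542,+0.88260,+0.34861)
r₃ = r₁×r₂ = (-0.50128,-0.15696,+0.85093); SVD([r₁ r₂ r₃]) → R = UVᵀ:
  R  [+0.80575 +0.31542 -0.50128]
  R  [-0.44316 +0.88260 -0.15696]
  R  [+0.39292 +0.34861 +0.85093]
t = (+0.22457, -0.03703, +0.86141) m
tr R = 2.539276; θ = arccos((tr R − 1)/2) = 0.692522 rad = 39.679°
axis k = ((R−Rᵀ)₃₂, (R−Rᵀ)₁₃, (R−Rᵀ)₂₁) / (2 sinθ) = (+0.395917, -0.700252, -0.594051)
rvec = θ·k = (+0.274182, -0.484940, -0.411394)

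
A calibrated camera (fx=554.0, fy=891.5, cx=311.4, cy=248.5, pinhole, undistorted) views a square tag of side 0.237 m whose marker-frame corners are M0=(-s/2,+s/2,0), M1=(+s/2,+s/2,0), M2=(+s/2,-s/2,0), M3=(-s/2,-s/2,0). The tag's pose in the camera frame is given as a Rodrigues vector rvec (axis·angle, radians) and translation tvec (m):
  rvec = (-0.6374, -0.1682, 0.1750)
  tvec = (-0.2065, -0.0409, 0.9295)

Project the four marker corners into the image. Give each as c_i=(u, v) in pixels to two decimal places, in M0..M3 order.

Intrinsics K: fx=554.0, fy=891.5, cx=311.4, cy=248.5
Marker side s = 0.237 m; corners in marker frame (Z=0):
  M0 = (-0.1185, +0.1185, 0)
  M1 = (+0.1185, +0.1185, 0)
  M2 = (+0.1185, -0.1185, 0)
  M3 = (-0.1185, -0.1185, 0)
rvec = (-0.6374, -0.1682, 0.1750), |rvec| = θ = 0.68205 rad = 39.079°
Rodrigues: sinθ=0.63039, 1−cosθ=0.22372; R = I + sinθ·[k]× + (1−cosθ)·[k]×²:
    [+0.97167 -0.11018 -0.20910]
    [+0.21330 +0.78989 +0.57496]
    [+0.10182 -0.60327 +0.79101]
t = (-0.2065, -0.0409, 0.9295) m
M0: Pc = R·M0+t = (-0.33470, +0.02743, +0.84595); u = 554.0·(-0.33470)/0.84595 + 311.4 = 92.2096, v = 891.5·(+0.02743)/0.84595 + 248.5 = 277.4019
M1: Pc = R·M1+t = (-0.10441, +0.07798, +0.87008); u = 554.0·(-0.10441)/0.87008 + 311.4 = 244.9167, v = 891.5·(+0.07798)/0.87008 + 248.5 = 328.3979
M2: Pc = R·M2+t = (-0.07830, -0.10923, +1.01305); u = 554.0·(-0.07830)/1.01305 + 311.4 = 268.5804, v = 891.5·(-0.10923)/1.01305 + 248.5 = 152.3805
M3: Pc = R·M3+t = (-0.30859, -0.15978, +0.98892); u = 554.0·(-0.30859)/0.98892 + 311.4 = 138.5287, v = 891.5·(-0.15978)/0.98892 + 248.5 = 104.4624

c0=(92.21, 277.40) c1=(244.92, 328.40) c2=(268.58, 152.38) c3=(138.53, 104.46)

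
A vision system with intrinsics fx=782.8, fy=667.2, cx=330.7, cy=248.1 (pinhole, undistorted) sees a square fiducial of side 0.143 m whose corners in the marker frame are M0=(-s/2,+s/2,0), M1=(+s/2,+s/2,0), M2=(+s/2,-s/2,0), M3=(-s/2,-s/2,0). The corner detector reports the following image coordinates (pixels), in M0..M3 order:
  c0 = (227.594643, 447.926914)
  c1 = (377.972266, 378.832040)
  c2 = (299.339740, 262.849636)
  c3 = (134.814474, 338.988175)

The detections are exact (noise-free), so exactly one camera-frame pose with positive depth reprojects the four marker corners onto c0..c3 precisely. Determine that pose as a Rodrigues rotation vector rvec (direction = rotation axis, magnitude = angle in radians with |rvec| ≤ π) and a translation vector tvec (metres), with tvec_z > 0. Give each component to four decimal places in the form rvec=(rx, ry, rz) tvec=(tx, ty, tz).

rvec=(0.4076, -0.0882, -0.4934) tvec=(-0.0550, 0.1046, 0.6251)

Intrinsics K: fx=782.8, fy=667.2, cx=330.7, cy=248.1
Marker side s = 0.143 m; corners in marker frame (Z=0):
  M0 = (-0.0715, +0.0715, 0)
  M1 = (+0.0715, +0.0715, 0)
  M2 = (+0.0715, -0.0715, 0)
  M3 = (-0.0715, -0.0715, 0)
Detected image corners:
  c0 = (227.594643, 447.926914) px
  c1 = (377.972266, 378.832040) px
  c2 = (299.339740, 262.849636) px
  c3 = (134.814474, 338.988175) px
Planar DLT: solve 8×8 A·h = b for H (H[2,2]=1):
  H  [+1092.58657 +766.13373 +261.76100]
  H  [-515.20435 +1015.45034 +359.78965]
  H  [-0.02387 +0.64134 +1.00000]
B = K⁻¹H; ‖b₁‖=1.599863, ‖b₂‖=1.599863; λ = 2/(‖b₁‖+‖b₂‖) = 0.625054, sign → tz>0 ⇒ λ=+0.625054
r₁ = λ·B[:,0] = (+0.87872,-0.47711,-0.01492); r₂ = λ·B[:,1] = (+0.44239,+0.80224,+0.40087)
r₃ = r₁×r₂ = (-0.17929,-0.35885,+0.91601); SVD([r₁ r₂ r₃]) → R = UVᵀ:
  R  [+0.87872 +0.44239 -0.17929]
  R  [-0.47711 +0.80224 -0.35885]
  R  [-0.01492 +0.40087 +0.91601]
t = (-0.05505, +0.10463, +0.62505) m
tr R = 2.596968; θ = arccos((tr R − 1)/2) = 0.646024 rad = 37.014°
axis k = ((R−Rᵀ)₃₂, (R−Rᵀ)₁₃, (R−Rᵀ)₂₁) / (2 sinθ) = (+0.630985, -0.136519, -0.763688)
rvec = θ·k = (+0.407632, -0.088195, -0.493361)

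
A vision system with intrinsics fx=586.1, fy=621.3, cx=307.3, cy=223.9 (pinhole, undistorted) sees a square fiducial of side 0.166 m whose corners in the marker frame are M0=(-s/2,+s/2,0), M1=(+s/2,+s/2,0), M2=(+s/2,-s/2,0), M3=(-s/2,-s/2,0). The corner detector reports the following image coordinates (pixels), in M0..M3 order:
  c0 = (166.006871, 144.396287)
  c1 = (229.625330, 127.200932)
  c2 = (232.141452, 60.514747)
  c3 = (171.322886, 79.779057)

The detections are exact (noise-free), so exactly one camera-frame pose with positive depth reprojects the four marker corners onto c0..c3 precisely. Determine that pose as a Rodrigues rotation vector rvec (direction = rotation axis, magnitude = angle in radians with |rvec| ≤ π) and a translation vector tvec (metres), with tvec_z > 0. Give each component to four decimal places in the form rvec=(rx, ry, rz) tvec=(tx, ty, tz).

rvec=(-0.3854, 0.3985, -0.0962) tvec=(-0.2461, -0.2607, 1.3333)

Intrinsics K: fx=586.1, fy=621.3, cx=307.3, cy=223.9
Marker side s = 0.166 m; corners in marker frame (Z=0):
  M0 = (-0.0830, +0.0830, 0)
  M1 = (+0.0830, +0.0830, 0)
  M2 = (+0.0830, -0.0830, 0)
  M3 = (-0.0830, -0.0830, 0)
Detected image corners:
  c0 = (166.006871, 144.396287) px
  c1 = (229.625330, 127.200932) px
  c2 = (232.141452, 60.514747) px
  c3 = (171.322886, 79.779057) px
Planar DLT: solve 8×8 A·h = b for H (H[2,2]=1):
  H  [+320.70265 -81.32933 +199.12422]
  H  [-137.75291 +365.68890 +102.39203]
  H  [-0.26983 -0.28807 +1.00000]
B = K⁻¹H; ‖b₁‖=0.750037, ‖b₂‖=0.750037; λ = 2/(‖b₁‖+‖b₂‖) = 1.333267, sign → tz>0 ⇒ λ=+1.333267
r₁ = λ·B[:,0] = (+0.91817,-0.16596,-0.35976); r₂ = λ·B[:,1] = (+0.01637,+0.92316,-0.38408)
r₃ = r₁×r₂ = (+0.39586,+0.34676,+0.85033); SVD([r₁ r₂ r₃]) → R = UVᵀ:
  R  [+0.91817 +0.01637 +0.39586]
  R  [-0.16596 +0.92316 +0.34676]
  R  [-0.35976 -0.38408 +0.85033]
t = (-0.24608, -0.26075, +1.33327) m
tr R = 2.691647; θ = arccos((tr R − 1)/2) = 0.562689 rad = 32.240°
axis k = ((R−Rᵀ)₃₂, (R−Rᵀ)₁₃, (R−Rᵀ)₂₁) / (2 sinθ) = (-0.684995, +0.708222, -0.170892)
rvec = θ·k = (-0.385439, +0.398509, -0.096159)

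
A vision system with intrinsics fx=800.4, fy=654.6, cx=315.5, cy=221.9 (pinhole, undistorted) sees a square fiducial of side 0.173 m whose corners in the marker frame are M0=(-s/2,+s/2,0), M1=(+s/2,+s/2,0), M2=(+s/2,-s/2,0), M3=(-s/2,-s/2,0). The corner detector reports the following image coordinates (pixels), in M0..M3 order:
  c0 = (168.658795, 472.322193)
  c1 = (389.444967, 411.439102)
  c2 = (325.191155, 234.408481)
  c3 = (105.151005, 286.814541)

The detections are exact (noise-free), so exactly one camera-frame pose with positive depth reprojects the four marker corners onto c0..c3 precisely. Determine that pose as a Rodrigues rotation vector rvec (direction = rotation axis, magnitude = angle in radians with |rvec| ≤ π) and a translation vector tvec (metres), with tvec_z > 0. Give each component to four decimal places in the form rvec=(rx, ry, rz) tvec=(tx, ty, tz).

rvec=(-0.0751, -0.1384, -0.2836) tvec=(-0.0501, 0.1184, 0.6051)

Intrinsics K: fx=800.4, fy=654.6, cx=315.5, cy=221.9
Marker side s = 0.173 m; corners in marker frame (Z=0):
  M0 = (-0.0865, +0.0865, 0)
  M1 = (+0.0865, +0.0865, 0)
  M2 = (+0.0865, -0.0865, 0)
  M3 = (-0.0865, -0.0865, 0)
Detected image corners:
  c0 = (168.658795, 472.322193) px
  c1 = (389.444967, 411.439102) px
  c2 = (325.191155, 234.408481) px
  c3 = (105.151005, 286.814541) px
Planar DLT: solve 8×8 A·h = b for H (H[2,2]=1):
  H  [+1333.91367 +347.11325 +249.17290]
  H  [-242.14120 +1015.75097 +349.94872]
  H  [+0.24226 -0.08978 +1.00000]
B = K⁻¹H; ‖b₁‖=1.652654, ‖b₂‖=1.652654; λ = 2/(‖b₁‖+‖b₂‖) = 0.605087, sign → tz>0 ⇒ λ=+0.605087
r₁ = λ·B[:,0] = (+0.95063,-0.27352,+0.14659); r₂ = λ·B[:,1] = (+0.28382,+0.95734,-0.05432)
r₃ = r₁×r₂ = (-0.12548,+0.09325,+0.98770); SVD([r₁ r₂ r₃]) → R = UVᵀ:
  R  [+0.95063 +0.28382 -0.12548]
  R  [-0.27352 +0.95734 +0.09325]
  R  [+0.14659 -0.05432 +0.98770]
t = (-0.05014, +0.11836, +0.60509) m
tr R = 2.895672; θ = arccos((tr R − 1)/2) = 0.324419 rad = 18.588°
axis k = ((R−Rᵀ)₃₂, (R−Rᵀ)₁₃, (R−Rᵀ)₂₁) / (2 sinθ) = (-0.231477, -0.426761, -0.874239)
rvec = θ·k = (-0.075096, -0.138450, -0.283620)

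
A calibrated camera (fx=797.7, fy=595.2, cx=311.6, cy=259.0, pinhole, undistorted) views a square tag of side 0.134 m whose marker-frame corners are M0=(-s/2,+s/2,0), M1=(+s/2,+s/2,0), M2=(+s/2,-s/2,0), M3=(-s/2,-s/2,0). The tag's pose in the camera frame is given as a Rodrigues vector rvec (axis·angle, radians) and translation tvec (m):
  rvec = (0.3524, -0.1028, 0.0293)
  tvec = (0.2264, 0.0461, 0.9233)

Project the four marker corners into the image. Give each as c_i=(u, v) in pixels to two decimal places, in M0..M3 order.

Intrinsics K: fx=797.7, fy=595.2, cx=311.6, cy=259.0
Marker side s = 0.134 m; corners in marker frame (Z=0):
  M0 = (-0.0670, +0.0670, 0)
  M1 = (+0.0670, +0.0670, 0)
  M2 = (+0.0670, -0.0670, 0)
  M3 = (-0.0670, -0.0670, 0)
rvec = (0.3524, -0.1028, 0.0293), |rvec| = θ = 0.36826 rad = 21.099°
Rodrigues: sinθ=0.35999, 1−cosθ=0.06704; R = I + sinθ·[k]× + (1−cosθ)·[k]×²:
    [+0.99435 -0.04655 -0.09539]
    [+0.01073 +0.93818 -0.34598]
    [+0.10560 +0.34300 +0.93338]
t = (0.2264, 0.0461, 0.9233) m
M0: Pc = R·M0+t = (+0.15666, +0.10824, +0.93921); u = 797.7·(+0.15666)/0.93921 + 311.6 = 444.6563, v = 595.2·(+0.10824)/0.93921 + 259.0 = 327.5940
M1: Pc = R·M1+t = (+0.28990, +0.10968, +0.95336); u = 797.7·(+0.28990)/0.95336 + 311.6 = 554.1697, v = 595.2·(+0.10968)/0.95336 + 259.0 = 327.4738
M2: Pc = R·M2+t = (+0.29614, -0.01604, +0.90739); u = 797.7·(+0.29614)/0.90739 + 311.6 = 571.9404, v = 595.2·(-0.01604)/0.90739 + 259.0 = 248.4793
M3: Pc = R·M3+t = (+0.16290, -0.01748, +0.89324); u = 797.7·(+0.16290)/0.89324 + 311.6 = 457.0735, v = 595.2·(-0.01748)/0.89324 + 259.0 = 247.3543

c0=(444.66, 327.59) c1=(554.17, 327.47) c2=(571.94, 248.48) c3=(457.07, 247.35)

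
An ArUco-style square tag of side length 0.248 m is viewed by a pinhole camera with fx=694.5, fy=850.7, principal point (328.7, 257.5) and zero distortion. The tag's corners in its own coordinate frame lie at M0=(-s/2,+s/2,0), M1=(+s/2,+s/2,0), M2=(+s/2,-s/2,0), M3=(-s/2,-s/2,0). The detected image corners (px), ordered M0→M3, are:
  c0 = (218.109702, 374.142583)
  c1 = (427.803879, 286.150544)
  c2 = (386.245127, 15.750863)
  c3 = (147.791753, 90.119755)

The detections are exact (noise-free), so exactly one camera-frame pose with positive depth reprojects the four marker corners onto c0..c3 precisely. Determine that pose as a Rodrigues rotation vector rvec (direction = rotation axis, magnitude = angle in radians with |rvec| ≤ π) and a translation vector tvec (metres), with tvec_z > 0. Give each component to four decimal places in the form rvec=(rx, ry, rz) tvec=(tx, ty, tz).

Intrinsics K: fx=694.5, fy=850.7, cx=328.7, cy=257.5
Marker side s = 0.248 m; corners in marker frame (Z=0):
  M0 = (-0.1240, +0.1240, 0)
  M1 = (+0.1240, +0.1240, 0)
  M2 = (+0.1240, -0.1240, 0)
  M3 = (-0.1240, -0.1240, 0)
Detected image corners:
  c0 = (218.109702, 374.142583) px
  c1 = (427.803879, 286.150544) px
  c2 = (386.245127, 15.750863) px
  c3 = (147.791753, 90.119755) px
Planar DLT: solve 8×8 A·h = b for H (H[2,2]=1):
  H  [+996.52114 +351.88009 +301.02780]
  H  [-266.40461 +1200.22218 +197.39719]
  H  [+0.32589 +0.43617 +1.00000]
B = K⁻¹H; ‖b₁‖=1.384129, ‖b₂‖=1.384129; λ = 2/(‖b₁‖+‖b₂‖) = 0.722476, sign → tz>0 ⇒ λ=+0.722476
r₁ = λ·B[:,0] = (+0.92523,-0.29752,+0.23545); r₂ = λ·B[:,1] = (+0.21691,+0.92393,+0.31512)
r₃ = r₁×r₂ = (-0.31129,-0.24049,+0.91938); SVD([r₁ r₂ r₃]) → R = UVᵀ:
  R  [+0.92523 +0.21691 -0.31129]
  R  [-0.29752 +0.92393 -0.24049]
  R  [+0.23545 +0.31512 +0.91938]
t = (-0.02879, -0.05104, +0.72248) m
tr R = 2.768539; θ = arccos((tr R − 1)/2) = 0.485869 rad = 27.838°
axis k = ((R−Rᵀ)₃₂, (R−Rᵀ)₁₃, (R−Rᵀ)₂₁) / (2 sinθ) = (+0.594905, -0.585406, -0.550807)
rvec = θ·k = (+0.289046, -0.284430, -0.267620)

rvec=(0.2890, -0.2844, -0.2676) tvec=(-0.0288, -0.0510, 0.7225)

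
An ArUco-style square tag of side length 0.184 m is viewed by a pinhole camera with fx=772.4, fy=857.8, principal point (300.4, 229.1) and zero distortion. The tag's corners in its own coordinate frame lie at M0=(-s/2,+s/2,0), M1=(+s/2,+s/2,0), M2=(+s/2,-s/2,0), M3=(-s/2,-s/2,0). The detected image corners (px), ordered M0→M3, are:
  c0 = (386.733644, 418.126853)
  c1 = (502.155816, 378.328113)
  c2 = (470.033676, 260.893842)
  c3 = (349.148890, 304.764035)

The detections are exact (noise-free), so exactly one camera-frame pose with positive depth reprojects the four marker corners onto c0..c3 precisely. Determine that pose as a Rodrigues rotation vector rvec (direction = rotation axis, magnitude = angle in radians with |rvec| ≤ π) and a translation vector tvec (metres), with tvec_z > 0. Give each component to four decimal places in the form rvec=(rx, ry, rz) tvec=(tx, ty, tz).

rvec=(0.3426, 0.0497, -0.3408) tvec=(0.1891, 0.1522, 1.1543)

Intrinsics K: fx=772.4, fy=857.8, cx=300.4, cy=229.1
Marker side s = 0.184 m; corners in marker frame (Z=0):
  M0 = (-0.0920, +0.0920, 0)
  M1 = (+0.0920, +0.0920, 0)
  M2 = (+0.0920, -0.0920, 0)
  M3 = (-0.0920, -0.0920, 0)
Detected image corners:
  c0 = (386.733644, 418.126853) px
  c1 = (502.155816, 378.328113) px
  c2 = (470.033676, 260.893842) px
  c3 = (349.148890, 304.764035) px
Planar DLT: solve 8×8 A·h = b for H (H[2,2]=1):
  H  [+602.92824 +308.29519 +426.96963]
  H  [-258.04376 +721.77146 +342.17941]
  H  [-0.09093 +0.27809 +1.00000]
B = K⁻¹H; ‖b₁‖=0.866328, ‖b₂‖=0.866328; λ = 2/(‖b₁‖+‖b₂‖) = 1.154297, sign → tz>0 ⇒ λ=+1.154297
r₁ = λ·B[:,0] = (+0.94186,-0.31920,-0.10496); r₂ = λ·B[:,1] = (+0.33588,+0.88552,+0.32100)
r₃ = r₁×r₂ = (-0.00952,-0.33759,+0.94124); SVD([r₁ r₂ r₃]) → R = UVᵀ:
  R  [+0.94186 +0.33588 -0.00952]
  R  [-0.31920 +0.88552 -0.33759]
  R  [-0.10496 +0.32100 +0.94124]
t = (+0.18915, +0.15217, +1.15430) m
tr R = 2.768618; θ = arccos((tr R − 1)/2) = 0.485784 rad = 27.833°
axis k = ((R−Rᵀ)₃₂, (R−Rᵀ)₁₃, (R−Rᵀ)₂₁) / (2 sinθ) = (+0.705279, +0.102215, -0.701523)
rvec = θ·k = (+0.342613, +0.049655, -0.340789)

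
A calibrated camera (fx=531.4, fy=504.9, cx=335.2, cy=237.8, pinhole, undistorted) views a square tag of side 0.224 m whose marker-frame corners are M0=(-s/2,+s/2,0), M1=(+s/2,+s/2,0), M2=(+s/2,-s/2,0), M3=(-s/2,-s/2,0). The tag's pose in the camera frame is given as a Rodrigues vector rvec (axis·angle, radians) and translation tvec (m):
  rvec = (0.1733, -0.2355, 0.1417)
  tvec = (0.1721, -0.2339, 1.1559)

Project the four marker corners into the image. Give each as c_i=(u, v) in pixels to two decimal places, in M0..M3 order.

Intrinsics K: fx=531.4, fy=504.9, cx=335.2, cy=237.8
Marker side s = 0.224 m; corners in marker frame (Z=0):
  M0 = (-0.1120, +0.1120, 0)
  M1 = (+0.1120, +0.1120, 0)
  M2 = (+0.1120, -0.1120, 0)
  M3 = (-0.1120, -0.1120, 0)
rvec = (0.1733, -0.2355, 0.1417), |rvec| = θ = 0.32492 rad = 18.616°
Rodrigues: sinθ=0.31923, 1−cosθ=0.05232; R = I + sinθ·[k]× + (1−cosθ)·[k]×²:
    [+0.96256 -0.15945 -0.21921]
    [+0.11899 +0.97516 -0.18681]
    [+0.24355 +0.15373 +0.95763]
t = (0.1721, -0.2339, 1.1559) m
M0: Pc = R·M0+t = (+0.04644, -0.13801, +1.14584); u = 531.4·(+0.04644)/1.14584 + 335.2 = 356.7349, v = 504.9·(-0.13801)/1.14584 + 237.8 = 176.9881
M1: Pc = R·M1+t = (+0.26205, -0.11135, +1.20039); u = 531.4·(+0.26205)/1.20039 + 335.2 = 451.2058, v = 504.9·(-0.11135)/1.20039 + 237.8 = 190.9630
M2: Pc = R·M2+t = (+0.29776, -0.32979, +1.16596); u = 531.4·(+0.29776)/1.16596 + 335.2 = 470.9099, v = 504.9·(-0.32979)/1.16596 + 237.8 = 94.9893
M3: Pc = R·M3+t = (+0.08215, -0.35645, +1.11141); u = 531.4·(+0.08215)/1.11141 + 335.2 = 374.4792, v = 504.9·(-0.35645)/1.11141 + 237.8 = 75.8704

c0=(356.73, 176.99) c1=(451.21, 190.96) c2=(470.91, 94.99) c3=(374.48, 75.87)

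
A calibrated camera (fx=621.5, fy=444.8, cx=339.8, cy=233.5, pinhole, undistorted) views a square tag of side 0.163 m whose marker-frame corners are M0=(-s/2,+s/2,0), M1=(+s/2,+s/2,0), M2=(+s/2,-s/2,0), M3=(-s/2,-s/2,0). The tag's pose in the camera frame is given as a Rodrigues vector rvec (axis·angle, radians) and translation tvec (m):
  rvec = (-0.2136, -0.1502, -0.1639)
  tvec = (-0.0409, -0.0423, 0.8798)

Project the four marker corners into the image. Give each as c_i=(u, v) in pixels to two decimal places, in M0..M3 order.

c0=(262.34, 258.67) c1=(377.39, 245.88) c2=(356.31, 168.59) c3=(244.83, 178.55)

Intrinsics K: fx=621.5, fy=444.8, cx=339.8, cy=233.5
Marker side s = 0.163 m; corners in marker frame (Z=0):
  M0 = (-0.0815, +0.0815, 0)
  M1 = (+0.0815, +0.0815, 0)
  M2 = (+0.0815, -0.0815, 0)
  M3 = (-0.0815, -0.0815, 0)
rvec = (-0.2136, -0.1502, -0.1639), |rvec| = θ = 0.30830 rad = 17.664°
Rodrigues: sinθ=0.30344, 1−cosθ=0.04715; R = I + sinθ·[k]× + (1−cosθ)·[k]×²:
    [+0.97548 +0.17723 -0.13047]
    [-0.14540 +0.96404 +0.22244]
    [+0.16520 -0.19802 +0.96618]
t = (-0.0409, -0.0423, 0.8798) m
M0: Pc = R·M0+t = (-0.10596, +0.04812, +0.85020); u = 621.5·(-0.10596)/0.85020 + 339.8 = 262.3443, v = 444.8·(+0.04812)/0.85020 + 233.5 = 258.6749
M1: Pc = R·M1+t = (+0.05305, +0.02442, +0.87712); u = 621.5·(+0.05305)/0.87712 + 339.8 = 377.3867, v = 444.8·(+0.02442)/0.87712 + 233.5 = 245.8833
M2: Pc = R·M2+t = (+0.02416, -0.13272, +0.90940); u = 621.5·(+0.02416)/0.90940 + 339.8 = 356.3097, v = 444.8·(-0.13272)/0.90940 + 233.5 = 168.5852
M3: Pc = R·M3+t = (-0.13485, -0.10902, +0.88248); u = 621.5·(-0.13485)/0.88248 + 339.8 = 244.8320, v = 444.8·(-0.10902)/0.88248 + 233.5 = 178.5503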